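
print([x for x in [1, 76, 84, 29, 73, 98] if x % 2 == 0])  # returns [76, 84, 98]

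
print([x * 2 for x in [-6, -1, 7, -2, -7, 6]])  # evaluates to [-12, -2, 14, -4, -14, 12]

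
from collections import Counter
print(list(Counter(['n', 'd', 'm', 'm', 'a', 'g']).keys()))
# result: ['n', 'd', 'm', 'a', 'g']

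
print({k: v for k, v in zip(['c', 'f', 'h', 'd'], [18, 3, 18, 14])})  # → {'c': 18, 'f': 3, 'h': 18, 'd': 14}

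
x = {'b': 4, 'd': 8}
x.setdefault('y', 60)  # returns 60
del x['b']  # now {'d': 8, 'y': 60}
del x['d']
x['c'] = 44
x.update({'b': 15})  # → {'y': 60, 'c': 44, 'b': 15}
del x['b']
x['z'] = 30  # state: {'y': 60, 'c': 44, 'z': 30}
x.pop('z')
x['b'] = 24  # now {'y': 60, 'c': 44, 'b': 24}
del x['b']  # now {'y': 60, 'c': 44}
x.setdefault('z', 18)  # 18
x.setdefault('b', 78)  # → 78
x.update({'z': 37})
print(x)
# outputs {'y': 60, 'c': 44, 'z': 37, 'b': 78}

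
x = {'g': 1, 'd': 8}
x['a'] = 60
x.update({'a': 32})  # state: {'g': 1, 'd': 8, 'a': 32}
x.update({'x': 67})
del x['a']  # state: {'g': 1, 'd': 8, 'x': 67}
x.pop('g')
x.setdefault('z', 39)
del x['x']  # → {'d': 8, 'z': 39}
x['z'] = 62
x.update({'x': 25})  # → {'d': 8, 'z': 62, 'x': 25}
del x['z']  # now {'d': 8, 'x': 25}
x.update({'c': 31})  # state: {'d': 8, 'x': 25, 'c': 31}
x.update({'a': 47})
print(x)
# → {'d': 8, 'x': 25, 'c': 31, 'a': 47}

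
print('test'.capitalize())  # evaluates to Test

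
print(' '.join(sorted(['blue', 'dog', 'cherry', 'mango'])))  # blue cherry dog mango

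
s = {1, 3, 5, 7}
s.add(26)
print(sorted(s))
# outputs [1, 3, 5, 7, 26]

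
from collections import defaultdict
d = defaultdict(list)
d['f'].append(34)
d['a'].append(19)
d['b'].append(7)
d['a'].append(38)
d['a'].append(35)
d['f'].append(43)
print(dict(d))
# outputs {'f': [34, 43], 'a': [19, 38, 35], 'b': [7]}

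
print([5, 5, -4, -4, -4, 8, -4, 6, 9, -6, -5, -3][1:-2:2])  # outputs [5, -4, 8, 6, -6]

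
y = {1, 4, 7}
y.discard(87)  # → {1, 4, 7}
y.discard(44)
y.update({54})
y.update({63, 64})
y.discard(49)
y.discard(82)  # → {1, 4, 7, 54, 63, 64}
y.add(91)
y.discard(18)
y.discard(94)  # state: {1, 4, 7, 54, 63, 64, 91}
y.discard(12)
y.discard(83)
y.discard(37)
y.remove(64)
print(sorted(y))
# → [1, 4, 7, 54, 63, 91]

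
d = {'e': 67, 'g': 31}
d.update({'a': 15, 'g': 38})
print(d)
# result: {'e': 67, 'g': 38, 'a': 15}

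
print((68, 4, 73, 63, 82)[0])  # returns 68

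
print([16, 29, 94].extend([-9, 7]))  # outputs None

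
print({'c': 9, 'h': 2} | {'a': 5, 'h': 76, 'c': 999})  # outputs {'c': 999, 'h': 76, 'a': 5}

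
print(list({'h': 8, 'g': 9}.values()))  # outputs [8, 9]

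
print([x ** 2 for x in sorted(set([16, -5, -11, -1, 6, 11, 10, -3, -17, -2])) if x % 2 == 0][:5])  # [4, 36, 100, 256]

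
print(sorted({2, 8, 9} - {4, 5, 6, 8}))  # [2, 9]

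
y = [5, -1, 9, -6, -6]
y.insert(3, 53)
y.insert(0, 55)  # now [55, 5, -1, 9, 53, -6, -6]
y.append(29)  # [55, 5, -1, 9, 53, -6, -6, 29]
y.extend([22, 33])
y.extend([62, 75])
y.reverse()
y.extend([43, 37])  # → [75, 62, 33, 22, 29, -6, -6, 53, 9, -1, 5, 55, 43, 37]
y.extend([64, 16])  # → [75, 62, 33, 22, 29, -6, -6, 53, 9, -1, 5, 55, 43, 37, 64, 16]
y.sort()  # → [-6, -6, -1, 5, 9, 16, 22, 29, 33, 37, 43, 53, 55, 62, 64, 75]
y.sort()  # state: [-6, -6, -1, 5, 9, 16, 22, 29, 33, 37, 43, 53, 55, 62, 64, 75]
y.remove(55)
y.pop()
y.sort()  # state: [-6, -6, -1, 5, 9, 16, 22, 29, 33, 37, 43, 53, 62, 64]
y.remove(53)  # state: [-6, -6, -1, 5, 9, 16, 22, 29, 33, 37, 43, 62, 64]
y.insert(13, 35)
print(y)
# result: [-6, -6, -1, 5, 9, 16, 22, 29, 33, 37, 43, 62, 64, 35]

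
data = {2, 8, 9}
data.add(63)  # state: {2, 8, 9, 63}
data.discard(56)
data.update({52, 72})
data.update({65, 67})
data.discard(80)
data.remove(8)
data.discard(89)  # {2, 9, 52, 63, 65, 67, 72}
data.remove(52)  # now {2, 9, 63, 65, 67, 72}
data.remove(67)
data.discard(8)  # {2, 9, 63, 65, 72}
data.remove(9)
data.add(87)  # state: {2, 63, 65, 72, 87}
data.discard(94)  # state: {2, 63, 65, 72, 87}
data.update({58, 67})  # {2, 58, 63, 65, 67, 72, 87}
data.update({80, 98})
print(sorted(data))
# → [2, 58, 63, 65, 67, 72, 80, 87, 98]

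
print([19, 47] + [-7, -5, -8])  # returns [19, 47, -7, -5, -8]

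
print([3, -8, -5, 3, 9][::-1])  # [9, 3, -5, -8, 3]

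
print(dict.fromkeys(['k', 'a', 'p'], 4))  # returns {'k': 4, 'a': 4, 'p': 4}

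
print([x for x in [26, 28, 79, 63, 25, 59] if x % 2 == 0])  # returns [26, 28]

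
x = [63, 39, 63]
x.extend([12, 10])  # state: [63, 39, 63, 12, 10]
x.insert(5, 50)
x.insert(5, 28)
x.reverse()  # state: [50, 28, 10, 12, 63, 39, 63]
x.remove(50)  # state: [28, 10, 12, 63, 39, 63]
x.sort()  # [10, 12, 28, 39, 63, 63]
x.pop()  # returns 63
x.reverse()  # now [63, 39, 28, 12, 10]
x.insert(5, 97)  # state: [63, 39, 28, 12, 10, 97]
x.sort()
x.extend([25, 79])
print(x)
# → [10, 12, 28, 39, 63, 97, 25, 79]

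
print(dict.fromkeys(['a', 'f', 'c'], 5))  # {'a': 5, 'f': 5, 'c': 5}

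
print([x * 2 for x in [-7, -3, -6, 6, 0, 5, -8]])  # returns [-14, -6, -12, 12, 0, 10, -16]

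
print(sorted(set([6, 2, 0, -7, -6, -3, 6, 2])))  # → [-7, -6, -3, 0, 2, 6]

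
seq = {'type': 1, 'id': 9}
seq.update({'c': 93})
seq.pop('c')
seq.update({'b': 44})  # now {'type': 1, 'id': 9, 'b': 44}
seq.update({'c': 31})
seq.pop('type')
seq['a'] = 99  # {'id': 9, 'b': 44, 'c': 31, 'a': 99}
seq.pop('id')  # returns 9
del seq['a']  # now {'b': 44, 'c': 31}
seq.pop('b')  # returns 44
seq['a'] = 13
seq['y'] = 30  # {'c': 31, 'a': 13, 'y': 30}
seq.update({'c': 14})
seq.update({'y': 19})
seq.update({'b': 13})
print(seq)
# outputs {'c': 14, 'a': 13, 'y': 19, 'b': 13}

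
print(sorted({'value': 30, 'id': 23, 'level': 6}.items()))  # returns [('id', 23), ('level', 6), ('value', 30)]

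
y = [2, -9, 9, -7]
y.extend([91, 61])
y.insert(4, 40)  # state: [2, -9, 9, -7, 40, 91, 61]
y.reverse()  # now [61, 91, 40, -7, 9, -9, 2]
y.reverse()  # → [2, -9, 9, -7, 40, 91, 61]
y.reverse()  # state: [61, 91, 40, -7, 9, -9, 2]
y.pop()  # 2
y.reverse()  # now [-9, 9, -7, 40, 91, 61]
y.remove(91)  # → [-9, 9, -7, 40, 61]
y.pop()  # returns 61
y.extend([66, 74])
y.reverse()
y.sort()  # [-9, -7, 9, 40, 66, 74]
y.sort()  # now [-9, -7, 9, 40, 66, 74]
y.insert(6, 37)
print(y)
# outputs [-9, -7, 9, 40, 66, 74, 37]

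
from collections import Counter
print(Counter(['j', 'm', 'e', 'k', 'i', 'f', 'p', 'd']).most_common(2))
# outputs [('j', 1), ('m', 1)]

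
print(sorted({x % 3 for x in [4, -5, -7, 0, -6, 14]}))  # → [0, 1, 2]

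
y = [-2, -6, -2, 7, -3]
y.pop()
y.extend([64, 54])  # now [-2, -6, -2, 7, 64, 54]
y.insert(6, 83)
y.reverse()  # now [83, 54, 64, 7, -2, -6, -2]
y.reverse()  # [-2, -6, -2, 7, 64, 54, 83]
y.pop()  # 83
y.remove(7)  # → [-2, -6, -2, 64, 54]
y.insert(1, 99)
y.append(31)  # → [-2, 99, -6, -2, 64, 54, 31]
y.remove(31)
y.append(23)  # [-2, 99, -6, -2, 64, 54, 23]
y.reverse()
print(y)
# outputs [23, 54, 64, -2, -6, 99, -2]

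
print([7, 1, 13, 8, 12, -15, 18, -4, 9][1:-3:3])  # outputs [1, 12]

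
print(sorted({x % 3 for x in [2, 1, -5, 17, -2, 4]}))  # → [1, 2]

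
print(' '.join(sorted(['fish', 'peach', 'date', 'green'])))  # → date fish green peach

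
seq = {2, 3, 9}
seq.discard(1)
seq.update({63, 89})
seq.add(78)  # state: {2, 3, 9, 63, 78, 89}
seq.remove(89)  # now {2, 3, 9, 63, 78}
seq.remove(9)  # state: {2, 3, 63, 78}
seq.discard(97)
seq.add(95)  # {2, 3, 63, 78, 95}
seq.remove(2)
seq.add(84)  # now {3, 63, 78, 84, 95}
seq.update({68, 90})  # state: {3, 63, 68, 78, 84, 90, 95}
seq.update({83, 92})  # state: {3, 63, 68, 78, 83, 84, 90, 92, 95}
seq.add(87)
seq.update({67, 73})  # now {3, 63, 67, 68, 73, 78, 83, 84, 87, 90, 92, 95}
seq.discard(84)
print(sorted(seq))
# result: [3, 63, 67, 68, 73, 78, 83, 87, 90, 92, 95]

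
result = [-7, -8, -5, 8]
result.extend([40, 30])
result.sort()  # [-8, -7, -5, 8, 30, 40]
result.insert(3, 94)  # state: [-8, -7, -5, 94, 8, 30, 40]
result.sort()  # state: [-8, -7, -5, 8, 30, 40, 94]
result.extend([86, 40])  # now [-8, -7, -5, 8, 30, 40, 94, 86, 40]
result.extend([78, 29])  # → [-8, -7, -5, 8, 30, 40, 94, 86, 40, 78, 29]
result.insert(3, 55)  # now [-8, -7, -5, 55, 8, 30, 40, 94, 86, 40, 78, 29]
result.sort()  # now [-8, -7, -5, 8, 29, 30, 40, 40, 55, 78, 86, 94]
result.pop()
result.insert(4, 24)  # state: [-8, -7, -5, 8, 24, 29, 30, 40, 40, 55, 78, 86]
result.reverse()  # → [86, 78, 55, 40, 40, 30, 29, 24, 8, -5, -7, -8]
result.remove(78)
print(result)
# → [86, 55, 40, 40, 30, 29, 24, 8, -5, -7, -8]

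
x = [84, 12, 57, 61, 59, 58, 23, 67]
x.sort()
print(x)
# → [12, 23, 57, 58, 59, 61, 67, 84]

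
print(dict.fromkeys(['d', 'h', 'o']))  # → {'d': None, 'h': None, 'o': None}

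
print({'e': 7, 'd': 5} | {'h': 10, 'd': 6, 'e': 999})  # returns {'e': 999, 'd': 6, 'h': 10}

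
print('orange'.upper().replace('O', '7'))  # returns 7RANGE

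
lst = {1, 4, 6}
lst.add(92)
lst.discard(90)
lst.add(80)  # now {1, 4, 6, 80, 92}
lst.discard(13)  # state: {1, 4, 6, 80, 92}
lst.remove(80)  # {1, 4, 6, 92}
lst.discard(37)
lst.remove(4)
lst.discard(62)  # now {1, 6, 92}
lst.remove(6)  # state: {1, 92}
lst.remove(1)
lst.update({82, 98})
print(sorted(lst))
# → [82, 92, 98]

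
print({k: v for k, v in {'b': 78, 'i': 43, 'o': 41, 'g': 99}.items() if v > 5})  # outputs {'b': 78, 'i': 43, 'o': 41, 'g': 99}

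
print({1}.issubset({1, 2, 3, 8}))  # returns True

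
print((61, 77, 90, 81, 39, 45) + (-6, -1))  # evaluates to (61, 77, 90, 81, 39, 45, -6, -1)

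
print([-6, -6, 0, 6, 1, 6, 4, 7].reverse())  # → None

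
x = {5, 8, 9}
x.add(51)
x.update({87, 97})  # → {5, 8, 9, 51, 87, 97}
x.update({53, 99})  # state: {5, 8, 9, 51, 53, 87, 97, 99}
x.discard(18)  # {5, 8, 9, 51, 53, 87, 97, 99}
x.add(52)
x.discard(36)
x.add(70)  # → {5, 8, 9, 51, 52, 53, 70, 87, 97, 99}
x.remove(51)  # {5, 8, 9, 52, 53, 70, 87, 97, 99}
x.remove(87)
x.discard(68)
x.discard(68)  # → {5, 8, 9, 52, 53, 70, 97, 99}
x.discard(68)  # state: {5, 8, 9, 52, 53, 70, 97, 99}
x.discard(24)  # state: {5, 8, 9, 52, 53, 70, 97, 99}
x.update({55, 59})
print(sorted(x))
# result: [5, 8, 9, 52, 53, 55, 59, 70, 97, 99]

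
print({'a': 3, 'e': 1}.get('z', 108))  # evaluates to 108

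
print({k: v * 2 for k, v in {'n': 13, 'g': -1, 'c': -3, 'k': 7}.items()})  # {'n': 26, 'g': -2, 'c': -6, 'k': 14}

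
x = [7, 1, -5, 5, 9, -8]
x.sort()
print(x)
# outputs [-8, -5, 1, 5, 7, 9]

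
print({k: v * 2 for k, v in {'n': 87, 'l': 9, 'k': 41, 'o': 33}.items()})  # {'n': 174, 'l': 18, 'k': 82, 'o': 66}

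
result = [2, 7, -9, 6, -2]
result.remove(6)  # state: [2, 7, -9, -2]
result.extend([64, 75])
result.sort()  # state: [-9, -2, 2, 7, 64, 75]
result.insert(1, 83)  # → [-9, 83, -2, 2, 7, 64, 75]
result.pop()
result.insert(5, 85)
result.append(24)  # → [-9, 83, -2, 2, 7, 85, 64, 24]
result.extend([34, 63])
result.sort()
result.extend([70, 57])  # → [-9, -2, 2, 7, 24, 34, 63, 64, 83, 85, 70, 57]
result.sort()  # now [-9, -2, 2, 7, 24, 34, 57, 63, 64, 70, 83, 85]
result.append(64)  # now [-9, -2, 2, 7, 24, 34, 57, 63, 64, 70, 83, 85, 64]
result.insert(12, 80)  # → [-9, -2, 2, 7, 24, 34, 57, 63, 64, 70, 83, 85, 80, 64]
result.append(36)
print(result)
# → [-9, -2, 2, 7, 24, 34, 57, 63, 64, 70, 83, 85, 80, 64, 36]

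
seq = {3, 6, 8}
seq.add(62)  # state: {3, 6, 8, 62}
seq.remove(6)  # {3, 8, 62}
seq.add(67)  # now {3, 8, 62, 67}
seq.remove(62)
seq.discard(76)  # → {3, 8, 67}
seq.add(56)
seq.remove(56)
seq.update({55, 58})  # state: {3, 8, 55, 58, 67}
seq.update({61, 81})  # {3, 8, 55, 58, 61, 67, 81}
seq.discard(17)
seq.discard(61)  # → {3, 8, 55, 58, 67, 81}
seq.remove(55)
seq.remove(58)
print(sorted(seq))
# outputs [3, 8, 67, 81]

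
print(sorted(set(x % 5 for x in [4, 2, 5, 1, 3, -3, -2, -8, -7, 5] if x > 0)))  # [0, 1, 2, 3, 4]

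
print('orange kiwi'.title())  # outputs Orange Kiwi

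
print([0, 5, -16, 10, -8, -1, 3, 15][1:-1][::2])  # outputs [5, 10, -1]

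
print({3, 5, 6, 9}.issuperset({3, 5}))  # True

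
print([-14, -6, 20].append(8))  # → None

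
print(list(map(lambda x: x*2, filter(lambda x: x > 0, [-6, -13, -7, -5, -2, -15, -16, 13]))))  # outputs [26]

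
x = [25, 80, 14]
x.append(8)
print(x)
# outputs [25, 80, 14, 8]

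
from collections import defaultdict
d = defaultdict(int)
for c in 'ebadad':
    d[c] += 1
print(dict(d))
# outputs {'e': 1, 'b': 1, 'a': 2, 'd': 2}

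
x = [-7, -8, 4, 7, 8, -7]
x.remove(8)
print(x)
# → [-7, -8, 4, 7, -7]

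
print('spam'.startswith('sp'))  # True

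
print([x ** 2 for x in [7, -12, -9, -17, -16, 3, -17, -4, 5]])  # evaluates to [49, 144, 81, 289, 256, 9, 289, 16, 25]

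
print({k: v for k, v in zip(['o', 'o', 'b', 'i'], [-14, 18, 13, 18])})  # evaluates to {'o': 18, 'b': 13, 'i': 18}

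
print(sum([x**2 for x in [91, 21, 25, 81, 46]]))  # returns 18024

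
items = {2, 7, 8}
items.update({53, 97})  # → {2, 7, 8, 53, 97}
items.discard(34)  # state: {2, 7, 8, 53, 97}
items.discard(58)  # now {2, 7, 8, 53, 97}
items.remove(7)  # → {2, 8, 53, 97}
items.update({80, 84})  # {2, 8, 53, 80, 84, 97}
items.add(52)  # {2, 8, 52, 53, 80, 84, 97}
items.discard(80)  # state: {2, 8, 52, 53, 84, 97}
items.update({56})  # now {2, 8, 52, 53, 56, 84, 97}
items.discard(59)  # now {2, 8, 52, 53, 56, 84, 97}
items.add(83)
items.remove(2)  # {8, 52, 53, 56, 83, 84, 97}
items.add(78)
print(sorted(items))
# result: [8, 52, 53, 56, 78, 83, 84, 97]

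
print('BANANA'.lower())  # banana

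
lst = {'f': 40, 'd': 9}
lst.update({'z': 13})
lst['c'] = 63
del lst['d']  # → {'f': 40, 'z': 13, 'c': 63}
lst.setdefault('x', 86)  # 86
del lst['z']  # {'f': 40, 'c': 63, 'x': 86}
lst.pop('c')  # 63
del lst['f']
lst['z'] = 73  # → {'x': 86, 'z': 73}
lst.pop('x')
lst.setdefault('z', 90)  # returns 73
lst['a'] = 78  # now {'z': 73, 'a': 78}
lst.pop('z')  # 73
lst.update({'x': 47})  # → {'a': 78, 'x': 47}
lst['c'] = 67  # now {'a': 78, 'x': 47, 'c': 67}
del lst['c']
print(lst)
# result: {'a': 78, 'x': 47}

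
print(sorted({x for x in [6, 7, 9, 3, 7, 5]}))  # [3, 5, 6, 7, 9]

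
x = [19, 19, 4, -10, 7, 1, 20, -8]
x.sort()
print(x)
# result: [-10, -8, 1, 4, 7, 19, 19, 20]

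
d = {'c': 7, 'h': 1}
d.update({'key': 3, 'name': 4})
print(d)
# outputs {'c': 7, 'h': 1, 'key': 3, 'name': 4}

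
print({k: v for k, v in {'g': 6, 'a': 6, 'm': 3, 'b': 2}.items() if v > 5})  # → {'g': 6, 'a': 6}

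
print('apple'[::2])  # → ape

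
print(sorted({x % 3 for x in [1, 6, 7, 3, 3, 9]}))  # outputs [0, 1]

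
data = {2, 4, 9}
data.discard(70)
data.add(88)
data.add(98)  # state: {2, 4, 9, 88, 98}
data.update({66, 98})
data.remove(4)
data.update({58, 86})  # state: {2, 9, 58, 66, 86, 88, 98}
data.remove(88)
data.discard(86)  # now {2, 9, 58, 66, 98}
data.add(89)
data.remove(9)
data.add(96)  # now {2, 58, 66, 89, 96, 98}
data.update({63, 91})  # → {2, 58, 63, 66, 89, 91, 96, 98}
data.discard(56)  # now {2, 58, 63, 66, 89, 91, 96, 98}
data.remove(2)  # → {58, 63, 66, 89, 91, 96, 98}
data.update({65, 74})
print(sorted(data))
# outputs [58, 63, 65, 66, 74, 89, 91, 96, 98]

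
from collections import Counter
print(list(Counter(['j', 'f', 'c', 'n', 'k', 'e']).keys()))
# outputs ['j', 'f', 'c', 'n', 'k', 'e']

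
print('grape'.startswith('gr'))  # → True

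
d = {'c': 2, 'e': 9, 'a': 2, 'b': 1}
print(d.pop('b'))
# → 1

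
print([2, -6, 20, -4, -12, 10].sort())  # None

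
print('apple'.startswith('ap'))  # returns True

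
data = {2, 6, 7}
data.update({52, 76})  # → {2, 6, 7, 52, 76}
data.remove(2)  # {6, 7, 52, 76}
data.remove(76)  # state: {6, 7, 52}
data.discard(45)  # {6, 7, 52}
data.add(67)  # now {6, 7, 52, 67}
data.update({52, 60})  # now {6, 7, 52, 60, 67}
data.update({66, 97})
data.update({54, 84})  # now {6, 7, 52, 54, 60, 66, 67, 84, 97}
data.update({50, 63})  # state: {6, 7, 50, 52, 54, 60, 63, 66, 67, 84, 97}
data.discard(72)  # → {6, 7, 50, 52, 54, 60, 63, 66, 67, 84, 97}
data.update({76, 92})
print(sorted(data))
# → [6, 7, 50, 52, 54, 60, 63, 66, 67, 76, 84, 92, 97]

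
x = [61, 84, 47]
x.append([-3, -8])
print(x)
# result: [61, 84, 47, [-3, -8]]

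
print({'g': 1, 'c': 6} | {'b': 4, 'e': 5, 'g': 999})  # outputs {'g': 999, 'c': 6, 'b': 4, 'e': 5}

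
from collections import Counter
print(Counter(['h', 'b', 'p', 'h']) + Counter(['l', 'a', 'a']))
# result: Counter({'h': 2, 'a': 2, 'b': 1, 'p': 1, 'l': 1})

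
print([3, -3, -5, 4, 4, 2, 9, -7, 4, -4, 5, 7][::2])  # [3, -5, 4, 9, 4, 5]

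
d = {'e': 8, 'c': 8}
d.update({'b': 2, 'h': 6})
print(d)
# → {'e': 8, 'c': 8, 'b': 2, 'h': 6}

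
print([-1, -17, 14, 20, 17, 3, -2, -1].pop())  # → -1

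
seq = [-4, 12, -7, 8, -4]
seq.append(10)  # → [-4, 12, -7, 8, -4, 10]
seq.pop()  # 10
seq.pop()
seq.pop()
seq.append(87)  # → [-4, 12, -7, 87]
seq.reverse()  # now [87, -7, 12, -4]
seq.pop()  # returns -4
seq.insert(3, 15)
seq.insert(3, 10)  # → [87, -7, 12, 10, 15]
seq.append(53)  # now [87, -7, 12, 10, 15, 53]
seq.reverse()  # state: [53, 15, 10, 12, -7, 87]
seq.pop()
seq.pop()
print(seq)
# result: [53, 15, 10, 12]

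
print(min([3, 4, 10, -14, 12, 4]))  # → -14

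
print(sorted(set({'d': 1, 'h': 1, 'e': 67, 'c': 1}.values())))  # [1, 67]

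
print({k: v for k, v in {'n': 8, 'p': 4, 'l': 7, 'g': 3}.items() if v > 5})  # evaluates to {'n': 8, 'l': 7}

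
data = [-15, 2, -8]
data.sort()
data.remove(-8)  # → [-15, 2]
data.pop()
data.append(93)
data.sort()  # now [-15, 93]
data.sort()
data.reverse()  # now [93, -15]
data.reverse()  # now [-15, 93]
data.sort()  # [-15, 93]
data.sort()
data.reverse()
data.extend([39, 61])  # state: [93, -15, 39, 61]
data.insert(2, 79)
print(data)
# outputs [93, -15, 79, 39, 61]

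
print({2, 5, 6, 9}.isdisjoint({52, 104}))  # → True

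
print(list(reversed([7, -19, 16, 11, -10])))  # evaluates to [-10, 11, 16, -19, 7]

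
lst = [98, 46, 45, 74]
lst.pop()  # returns 74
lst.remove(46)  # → [98, 45]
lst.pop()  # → 45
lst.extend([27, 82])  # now [98, 27, 82]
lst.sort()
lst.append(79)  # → [27, 82, 98, 79]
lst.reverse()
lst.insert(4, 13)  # [79, 98, 82, 27, 13]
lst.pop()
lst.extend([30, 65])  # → [79, 98, 82, 27, 30, 65]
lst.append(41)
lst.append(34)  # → [79, 98, 82, 27, 30, 65, 41, 34]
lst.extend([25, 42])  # [79, 98, 82, 27, 30, 65, 41, 34, 25, 42]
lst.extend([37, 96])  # [79, 98, 82, 27, 30, 65, 41, 34, 25, 42, 37, 96]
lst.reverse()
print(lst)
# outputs [96, 37, 42, 25, 34, 41, 65, 30, 27, 82, 98, 79]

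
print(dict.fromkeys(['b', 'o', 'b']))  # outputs {'b': None, 'o': None}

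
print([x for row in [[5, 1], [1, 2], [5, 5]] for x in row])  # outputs [5, 1, 1, 2, 5, 5]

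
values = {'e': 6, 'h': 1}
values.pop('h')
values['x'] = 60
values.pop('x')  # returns 60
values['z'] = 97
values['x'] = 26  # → {'e': 6, 'z': 97, 'x': 26}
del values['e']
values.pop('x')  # 26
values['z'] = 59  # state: {'z': 59}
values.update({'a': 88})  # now {'z': 59, 'a': 88}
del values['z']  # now {'a': 88}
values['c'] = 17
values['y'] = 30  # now {'a': 88, 'c': 17, 'y': 30}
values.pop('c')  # 17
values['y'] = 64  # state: {'a': 88, 'y': 64}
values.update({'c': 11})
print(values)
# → {'a': 88, 'y': 64, 'c': 11}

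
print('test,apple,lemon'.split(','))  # ['test', 'apple', 'lemon']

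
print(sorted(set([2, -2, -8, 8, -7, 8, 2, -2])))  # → [-8, -7, -2, 2, 8]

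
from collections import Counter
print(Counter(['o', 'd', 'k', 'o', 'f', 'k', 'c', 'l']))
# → Counter({'o': 2, 'k': 2, 'd': 1, 'f': 1, 'c': 1, 'l': 1})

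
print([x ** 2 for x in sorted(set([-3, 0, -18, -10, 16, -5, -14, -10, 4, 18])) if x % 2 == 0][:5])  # [324, 196, 100, 0, 16]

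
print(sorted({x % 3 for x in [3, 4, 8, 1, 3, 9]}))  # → [0, 1, 2]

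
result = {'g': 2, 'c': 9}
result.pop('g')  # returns 2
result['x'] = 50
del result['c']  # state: {'x': 50}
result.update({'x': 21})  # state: {'x': 21}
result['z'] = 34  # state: {'x': 21, 'z': 34}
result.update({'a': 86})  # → {'x': 21, 'z': 34, 'a': 86}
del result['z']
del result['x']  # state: {'a': 86}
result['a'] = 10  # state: {'a': 10}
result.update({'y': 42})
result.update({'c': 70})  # {'a': 10, 'y': 42, 'c': 70}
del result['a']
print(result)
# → {'y': 42, 'c': 70}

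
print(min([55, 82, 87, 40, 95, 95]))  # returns 40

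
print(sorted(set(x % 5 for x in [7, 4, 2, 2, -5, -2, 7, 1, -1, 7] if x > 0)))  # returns [1, 2, 4]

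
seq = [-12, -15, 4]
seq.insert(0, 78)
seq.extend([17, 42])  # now [78, -12, -15, 4, 17, 42]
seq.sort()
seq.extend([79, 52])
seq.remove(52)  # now [-15, -12, 4, 17, 42, 78, 79]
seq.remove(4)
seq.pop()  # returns 79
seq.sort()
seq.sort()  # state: [-15, -12, 17, 42, 78]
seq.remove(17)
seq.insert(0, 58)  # [58, -15, -12, 42, 78]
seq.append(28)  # [58, -15, -12, 42, 78, 28]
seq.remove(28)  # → [58, -15, -12, 42, 78]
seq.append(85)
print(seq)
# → [58, -15, -12, 42, 78, 85]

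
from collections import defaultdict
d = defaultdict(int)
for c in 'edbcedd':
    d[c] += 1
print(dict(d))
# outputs {'e': 2, 'd': 3, 'b': 1, 'c': 1}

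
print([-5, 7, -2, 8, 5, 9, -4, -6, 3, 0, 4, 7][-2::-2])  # [4, 3, -4, 5, -2, -5]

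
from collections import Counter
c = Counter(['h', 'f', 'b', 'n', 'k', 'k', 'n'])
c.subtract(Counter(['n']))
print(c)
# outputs Counter({'k': 2, 'h': 1, 'f': 1, 'b': 1, 'n': 1})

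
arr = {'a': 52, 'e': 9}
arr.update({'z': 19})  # {'a': 52, 'e': 9, 'z': 19}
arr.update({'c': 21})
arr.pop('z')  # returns 19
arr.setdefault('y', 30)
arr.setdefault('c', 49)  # 21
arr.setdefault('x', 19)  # 19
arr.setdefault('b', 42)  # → 42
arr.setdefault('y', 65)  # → 30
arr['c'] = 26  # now {'a': 52, 'e': 9, 'c': 26, 'y': 30, 'x': 19, 'b': 42}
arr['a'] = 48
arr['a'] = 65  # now {'a': 65, 'e': 9, 'c': 26, 'y': 30, 'x': 19, 'b': 42}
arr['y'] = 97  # {'a': 65, 'e': 9, 'c': 26, 'y': 97, 'x': 19, 'b': 42}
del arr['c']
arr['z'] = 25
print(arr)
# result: {'a': 65, 'e': 9, 'y': 97, 'x': 19, 'b': 42, 'z': 25}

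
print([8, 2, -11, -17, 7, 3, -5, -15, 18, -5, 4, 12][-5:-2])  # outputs [-15, 18, -5]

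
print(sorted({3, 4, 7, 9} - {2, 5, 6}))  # [3, 4, 7, 9]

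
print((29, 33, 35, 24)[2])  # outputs 35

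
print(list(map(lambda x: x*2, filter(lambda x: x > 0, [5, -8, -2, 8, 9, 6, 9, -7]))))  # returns [10, 16, 18, 12, 18]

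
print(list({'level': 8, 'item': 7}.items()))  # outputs [('level', 8), ('item', 7)]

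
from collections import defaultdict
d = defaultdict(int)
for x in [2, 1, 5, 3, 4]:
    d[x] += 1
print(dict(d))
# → {2: 1, 1: 1, 5: 1, 3: 1, 4: 1}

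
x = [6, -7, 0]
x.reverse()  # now [0, -7, 6]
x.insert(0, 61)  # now [61, 0, -7, 6]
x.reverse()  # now [6, -7, 0, 61]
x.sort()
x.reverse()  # [61, 6, 0, -7]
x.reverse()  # [-7, 0, 6, 61]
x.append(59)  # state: [-7, 0, 6, 61, 59]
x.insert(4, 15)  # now [-7, 0, 6, 61, 15, 59]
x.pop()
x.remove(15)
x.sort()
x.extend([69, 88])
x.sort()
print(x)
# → [-7, 0, 6, 61, 69, 88]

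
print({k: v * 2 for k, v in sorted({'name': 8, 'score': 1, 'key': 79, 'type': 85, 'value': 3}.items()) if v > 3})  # {'key': 158, 'name': 16, 'type': 170}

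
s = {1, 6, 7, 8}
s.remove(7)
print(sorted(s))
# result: [1, 6, 8]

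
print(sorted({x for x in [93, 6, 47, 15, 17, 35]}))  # [6, 15, 17, 35, 47, 93]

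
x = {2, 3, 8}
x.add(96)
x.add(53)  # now {2, 3, 8, 53, 96}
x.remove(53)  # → {2, 3, 8, 96}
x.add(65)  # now {2, 3, 8, 65, 96}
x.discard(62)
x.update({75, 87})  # {2, 3, 8, 65, 75, 87, 96}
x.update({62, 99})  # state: {2, 3, 8, 62, 65, 75, 87, 96, 99}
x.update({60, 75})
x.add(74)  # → {2, 3, 8, 60, 62, 65, 74, 75, 87, 96, 99}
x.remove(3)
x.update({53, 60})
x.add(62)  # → {2, 8, 53, 60, 62, 65, 74, 75, 87, 96, 99}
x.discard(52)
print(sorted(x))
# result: [2, 8, 53, 60, 62, 65, 74, 75, 87, 96, 99]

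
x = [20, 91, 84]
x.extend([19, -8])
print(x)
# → [20, 91, 84, 19, -8]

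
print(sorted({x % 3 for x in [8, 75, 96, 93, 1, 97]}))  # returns [0, 1, 2]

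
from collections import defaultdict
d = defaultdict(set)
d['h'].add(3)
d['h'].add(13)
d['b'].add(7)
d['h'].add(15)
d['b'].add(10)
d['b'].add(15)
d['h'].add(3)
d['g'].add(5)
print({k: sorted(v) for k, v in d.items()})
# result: {'h': [3, 13, 15], 'b': [7, 10, 15], 'g': [5]}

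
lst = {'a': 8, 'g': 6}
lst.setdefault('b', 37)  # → 37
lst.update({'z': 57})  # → {'a': 8, 'g': 6, 'b': 37, 'z': 57}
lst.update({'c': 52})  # {'a': 8, 'g': 6, 'b': 37, 'z': 57, 'c': 52}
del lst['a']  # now {'g': 6, 'b': 37, 'z': 57, 'c': 52}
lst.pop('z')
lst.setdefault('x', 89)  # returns 89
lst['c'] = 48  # {'g': 6, 'b': 37, 'c': 48, 'x': 89}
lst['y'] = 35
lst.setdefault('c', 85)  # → 48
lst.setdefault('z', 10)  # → 10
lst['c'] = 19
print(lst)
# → {'g': 6, 'b': 37, 'c': 19, 'x': 89, 'y': 35, 'z': 10}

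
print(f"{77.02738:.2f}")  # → 77.03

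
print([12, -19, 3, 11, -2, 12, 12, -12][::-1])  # [-12, 12, 12, -2, 11, 3, -19, 12]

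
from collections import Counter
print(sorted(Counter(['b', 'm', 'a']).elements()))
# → ['a', 'b', 'm']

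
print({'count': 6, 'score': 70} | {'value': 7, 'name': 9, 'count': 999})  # {'count': 999, 'score': 70, 'value': 7, 'name': 9}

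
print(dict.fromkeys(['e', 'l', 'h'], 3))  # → {'e': 3, 'l': 3, 'h': 3}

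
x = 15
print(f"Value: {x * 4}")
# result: Value: 60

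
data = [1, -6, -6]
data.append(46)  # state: [1, -6, -6, 46]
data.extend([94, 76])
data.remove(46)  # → [1, -6, -6, 94, 76]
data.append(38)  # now [1, -6, -6, 94, 76, 38]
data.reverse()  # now [38, 76, 94, -6, -6, 1]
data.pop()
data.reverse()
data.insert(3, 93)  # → [-6, -6, 94, 93, 76, 38]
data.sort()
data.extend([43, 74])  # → [-6, -6, 38, 76, 93, 94, 43, 74]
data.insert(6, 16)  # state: [-6, -6, 38, 76, 93, 94, 16, 43, 74]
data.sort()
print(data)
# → [-6, -6, 16, 38, 43, 74, 76, 93, 94]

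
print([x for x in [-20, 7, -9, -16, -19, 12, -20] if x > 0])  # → [7, 12]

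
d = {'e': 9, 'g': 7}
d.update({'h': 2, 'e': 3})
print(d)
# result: {'e': 3, 'g': 7, 'h': 2}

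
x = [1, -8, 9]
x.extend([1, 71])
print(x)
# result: [1, -8, 9, 1, 71]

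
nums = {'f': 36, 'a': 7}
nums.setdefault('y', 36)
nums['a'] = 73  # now {'f': 36, 'a': 73, 'y': 36}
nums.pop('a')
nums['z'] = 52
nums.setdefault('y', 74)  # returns 36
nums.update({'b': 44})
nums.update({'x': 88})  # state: {'f': 36, 'y': 36, 'z': 52, 'b': 44, 'x': 88}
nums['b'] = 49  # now {'f': 36, 'y': 36, 'z': 52, 'b': 49, 'x': 88}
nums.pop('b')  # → 49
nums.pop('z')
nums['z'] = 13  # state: {'f': 36, 'y': 36, 'x': 88, 'z': 13}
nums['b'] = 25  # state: {'f': 36, 'y': 36, 'x': 88, 'z': 13, 'b': 25}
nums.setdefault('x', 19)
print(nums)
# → {'f': 36, 'y': 36, 'x': 88, 'z': 13, 'b': 25}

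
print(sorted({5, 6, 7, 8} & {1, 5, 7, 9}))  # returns [5, 7]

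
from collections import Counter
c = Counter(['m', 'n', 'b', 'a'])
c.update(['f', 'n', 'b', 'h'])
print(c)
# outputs Counter({'n': 2, 'b': 2, 'm': 1, 'a': 1, 'f': 1, 'h': 1})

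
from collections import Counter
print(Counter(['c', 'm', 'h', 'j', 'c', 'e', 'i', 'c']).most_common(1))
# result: [('c', 3)]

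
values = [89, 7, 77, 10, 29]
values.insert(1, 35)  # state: [89, 35, 7, 77, 10, 29]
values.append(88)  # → [89, 35, 7, 77, 10, 29, 88]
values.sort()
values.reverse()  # [89, 88, 77, 35, 29, 10, 7]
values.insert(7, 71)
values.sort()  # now [7, 10, 29, 35, 71, 77, 88, 89]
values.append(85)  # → [7, 10, 29, 35, 71, 77, 88, 89, 85]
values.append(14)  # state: [7, 10, 29, 35, 71, 77, 88, 89, 85, 14]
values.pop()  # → 14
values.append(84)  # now [7, 10, 29, 35, 71, 77, 88, 89, 85, 84]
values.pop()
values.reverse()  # [85, 89, 88, 77, 71, 35, 29, 10, 7]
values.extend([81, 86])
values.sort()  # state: [7, 10, 29, 35, 71, 77, 81, 85, 86, 88, 89]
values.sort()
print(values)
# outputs [7, 10, 29, 35, 71, 77, 81, 85, 86, 88, 89]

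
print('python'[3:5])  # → ho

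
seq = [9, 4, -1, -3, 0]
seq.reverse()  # [0, -3, -1, 4, 9]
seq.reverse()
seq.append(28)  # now [9, 4, -1, -3, 0, 28]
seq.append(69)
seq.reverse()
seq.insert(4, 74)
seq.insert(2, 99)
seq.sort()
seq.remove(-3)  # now [-1, 0, 4, 9, 28, 69, 74, 99]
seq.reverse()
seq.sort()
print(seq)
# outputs [-1, 0, 4, 9, 28, 69, 74, 99]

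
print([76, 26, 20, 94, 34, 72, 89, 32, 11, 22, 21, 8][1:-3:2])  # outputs [26, 94, 72, 32]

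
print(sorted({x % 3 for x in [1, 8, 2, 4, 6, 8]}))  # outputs [0, 1, 2]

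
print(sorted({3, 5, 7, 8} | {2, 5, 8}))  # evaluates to [2, 3, 5, 7, 8]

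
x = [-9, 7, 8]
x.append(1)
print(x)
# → [-9, 7, 8, 1]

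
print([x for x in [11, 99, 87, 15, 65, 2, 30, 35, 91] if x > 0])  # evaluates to [11, 99, 87, 15, 65, 2, 30, 35, 91]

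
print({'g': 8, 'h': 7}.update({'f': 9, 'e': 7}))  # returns None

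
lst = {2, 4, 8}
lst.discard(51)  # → {2, 4, 8}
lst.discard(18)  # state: {2, 4, 8}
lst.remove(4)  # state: {2, 8}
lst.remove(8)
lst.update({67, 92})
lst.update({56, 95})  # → {2, 56, 67, 92, 95}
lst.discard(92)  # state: {2, 56, 67, 95}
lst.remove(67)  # {2, 56, 95}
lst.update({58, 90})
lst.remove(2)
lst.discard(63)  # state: {56, 58, 90, 95}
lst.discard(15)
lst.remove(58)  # {56, 90, 95}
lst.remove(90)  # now {56, 95}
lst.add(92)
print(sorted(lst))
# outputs [56, 92, 95]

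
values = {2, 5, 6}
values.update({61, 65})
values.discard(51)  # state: {2, 5, 6, 61, 65}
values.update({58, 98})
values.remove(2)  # {5, 6, 58, 61, 65, 98}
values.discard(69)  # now {5, 6, 58, 61, 65, 98}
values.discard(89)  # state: {5, 6, 58, 61, 65, 98}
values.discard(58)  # {5, 6, 61, 65, 98}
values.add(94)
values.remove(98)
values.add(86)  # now {5, 6, 61, 65, 86, 94}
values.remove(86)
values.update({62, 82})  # {5, 6, 61, 62, 65, 82, 94}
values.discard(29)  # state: {5, 6, 61, 62, 65, 82, 94}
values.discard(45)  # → {5, 6, 61, 62, 65, 82, 94}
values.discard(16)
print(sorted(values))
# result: [5, 6, 61, 62, 65, 82, 94]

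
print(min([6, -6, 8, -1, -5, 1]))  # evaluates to -6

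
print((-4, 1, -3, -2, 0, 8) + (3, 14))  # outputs (-4, 1, -3, -2, 0, 8, 3, 14)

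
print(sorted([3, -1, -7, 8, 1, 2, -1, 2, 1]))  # [-7, -1, -1, 1, 1, 2, 2, 3, 8]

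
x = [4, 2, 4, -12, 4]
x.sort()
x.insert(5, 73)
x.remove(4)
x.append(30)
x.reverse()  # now [30, 73, 4, 4, 2, -12]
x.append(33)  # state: [30, 73, 4, 4, 2, -12, 33]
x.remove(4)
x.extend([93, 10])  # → [30, 73, 4, 2, -12, 33, 93, 10]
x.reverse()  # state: [10, 93, 33, -12, 2, 4, 73, 30]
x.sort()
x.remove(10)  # [-12, 2, 4, 30, 33, 73, 93]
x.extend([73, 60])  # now [-12, 2, 4, 30, 33, 73, 93, 73, 60]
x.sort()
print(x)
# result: [-12, 2, 4, 30, 33, 60, 73, 73, 93]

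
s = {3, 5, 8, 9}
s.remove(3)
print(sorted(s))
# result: [5, 8, 9]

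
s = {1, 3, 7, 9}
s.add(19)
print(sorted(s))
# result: [1, 3, 7, 9, 19]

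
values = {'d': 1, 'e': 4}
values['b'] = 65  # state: {'d': 1, 'e': 4, 'b': 65}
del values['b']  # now {'d': 1, 'e': 4}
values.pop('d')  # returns 1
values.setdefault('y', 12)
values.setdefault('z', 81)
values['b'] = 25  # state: {'e': 4, 'y': 12, 'z': 81, 'b': 25}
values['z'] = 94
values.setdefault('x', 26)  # 26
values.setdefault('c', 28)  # 28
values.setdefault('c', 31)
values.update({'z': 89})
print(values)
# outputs {'e': 4, 'y': 12, 'z': 89, 'b': 25, 'x': 26, 'c': 28}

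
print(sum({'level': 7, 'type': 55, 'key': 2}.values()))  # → 64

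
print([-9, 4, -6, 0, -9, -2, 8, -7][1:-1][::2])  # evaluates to [4, 0, -2]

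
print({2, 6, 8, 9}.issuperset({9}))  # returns True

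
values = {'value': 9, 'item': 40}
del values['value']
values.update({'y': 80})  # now {'item': 40, 'y': 80}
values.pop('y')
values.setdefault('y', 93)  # 93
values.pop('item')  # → 40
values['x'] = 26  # {'y': 93, 'x': 26}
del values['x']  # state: {'y': 93}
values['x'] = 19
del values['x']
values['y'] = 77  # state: {'y': 77}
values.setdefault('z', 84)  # 84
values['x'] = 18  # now {'y': 77, 'z': 84, 'x': 18}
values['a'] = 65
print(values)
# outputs {'y': 77, 'z': 84, 'x': 18, 'a': 65}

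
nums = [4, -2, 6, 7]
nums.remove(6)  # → [4, -2, 7]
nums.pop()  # 7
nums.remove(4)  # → [-2]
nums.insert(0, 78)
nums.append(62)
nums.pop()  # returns 62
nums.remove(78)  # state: [-2]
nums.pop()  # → -2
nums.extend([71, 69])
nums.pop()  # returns 69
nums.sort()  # [71]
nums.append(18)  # [71, 18]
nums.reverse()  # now [18, 71]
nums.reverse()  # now [71, 18]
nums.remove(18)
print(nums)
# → [71]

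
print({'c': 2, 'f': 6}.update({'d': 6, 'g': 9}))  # None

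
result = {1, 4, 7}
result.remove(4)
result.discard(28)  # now {1, 7}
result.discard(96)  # {1, 7}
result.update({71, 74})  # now {1, 7, 71, 74}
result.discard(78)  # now {1, 7, 71, 74}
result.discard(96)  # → {1, 7, 71, 74}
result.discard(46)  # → {1, 7, 71, 74}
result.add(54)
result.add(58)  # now {1, 7, 54, 58, 71, 74}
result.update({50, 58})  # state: {1, 7, 50, 54, 58, 71, 74}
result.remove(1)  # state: {7, 50, 54, 58, 71, 74}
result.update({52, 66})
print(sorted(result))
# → [7, 50, 52, 54, 58, 66, 71, 74]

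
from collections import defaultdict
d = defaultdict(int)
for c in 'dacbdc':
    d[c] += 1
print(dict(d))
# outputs {'d': 2, 'a': 1, 'c': 2, 'b': 1}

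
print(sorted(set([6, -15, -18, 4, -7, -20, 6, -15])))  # [-20, -18, -15, -7, 4, 6]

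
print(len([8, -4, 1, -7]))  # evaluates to 4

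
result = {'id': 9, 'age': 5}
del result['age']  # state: {'id': 9}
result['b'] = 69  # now {'id': 9, 'b': 69}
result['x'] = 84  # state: {'id': 9, 'b': 69, 'x': 84}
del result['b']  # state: {'id': 9, 'x': 84}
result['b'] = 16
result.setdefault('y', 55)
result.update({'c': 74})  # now {'id': 9, 'x': 84, 'b': 16, 'y': 55, 'c': 74}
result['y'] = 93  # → {'id': 9, 'x': 84, 'b': 16, 'y': 93, 'c': 74}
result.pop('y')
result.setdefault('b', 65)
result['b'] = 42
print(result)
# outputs {'id': 9, 'x': 84, 'b': 42, 'c': 74}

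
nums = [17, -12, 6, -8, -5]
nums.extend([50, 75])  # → [17, -12, 6, -8, -5, 50, 75]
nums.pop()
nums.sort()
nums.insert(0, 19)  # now [19, -12, -8, -5, 6, 17, 50]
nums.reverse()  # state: [50, 17, 6, -5, -8, -12, 19]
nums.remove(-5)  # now [50, 17, 6, -8, -12, 19]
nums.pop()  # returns 19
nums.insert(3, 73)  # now [50, 17, 6, 73, -8, -12]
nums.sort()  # [-12, -8, 6, 17, 50, 73]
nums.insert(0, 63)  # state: [63, -12, -8, 6, 17, 50, 73]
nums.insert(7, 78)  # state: [63, -12, -8, 6, 17, 50, 73, 78]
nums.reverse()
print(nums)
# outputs [78, 73, 50, 17, 6, -8, -12, 63]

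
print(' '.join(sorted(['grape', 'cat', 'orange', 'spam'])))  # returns cat grape orange spam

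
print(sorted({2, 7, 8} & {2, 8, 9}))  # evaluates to [2, 8]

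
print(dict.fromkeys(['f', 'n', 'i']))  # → {'f': None, 'n': None, 'i': None}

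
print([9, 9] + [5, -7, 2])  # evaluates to [9, 9, 5, -7, 2]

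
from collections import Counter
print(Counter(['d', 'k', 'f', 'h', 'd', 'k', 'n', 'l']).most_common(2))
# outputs [('d', 2), ('k', 2)]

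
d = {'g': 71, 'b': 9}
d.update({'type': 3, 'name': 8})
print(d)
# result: {'g': 71, 'b': 9, 'type': 3, 'name': 8}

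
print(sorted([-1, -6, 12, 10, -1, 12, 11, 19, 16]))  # [-6, -1, -1, 10, 11, 12, 12, 16, 19]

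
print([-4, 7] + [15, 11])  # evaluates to [-4, 7, 15, 11]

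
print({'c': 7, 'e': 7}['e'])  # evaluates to 7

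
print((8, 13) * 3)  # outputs (8, 13, 8, 13, 8, 13)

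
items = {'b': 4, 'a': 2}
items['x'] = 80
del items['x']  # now {'b': 4, 'a': 2}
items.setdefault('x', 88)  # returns 88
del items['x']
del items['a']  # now {'b': 4}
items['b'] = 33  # {'b': 33}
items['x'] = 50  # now {'b': 33, 'x': 50}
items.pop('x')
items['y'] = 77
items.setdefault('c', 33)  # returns 33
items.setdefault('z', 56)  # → 56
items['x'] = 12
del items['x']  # {'b': 33, 'y': 77, 'c': 33, 'z': 56}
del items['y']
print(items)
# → {'b': 33, 'c': 33, 'z': 56}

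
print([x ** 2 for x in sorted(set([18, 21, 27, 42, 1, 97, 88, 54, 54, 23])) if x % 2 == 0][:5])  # [324, 1764, 2916, 7744]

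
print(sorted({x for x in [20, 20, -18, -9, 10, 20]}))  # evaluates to [-18, -9, 10, 20]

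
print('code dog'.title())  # Code Dog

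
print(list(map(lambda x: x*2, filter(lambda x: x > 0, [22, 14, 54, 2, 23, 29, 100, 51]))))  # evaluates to [44, 28, 108, 4, 46, 58, 200, 102]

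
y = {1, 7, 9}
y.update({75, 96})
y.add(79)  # {1, 7, 9, 75, 79, 96}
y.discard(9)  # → {1, 7, 75, 79, 96}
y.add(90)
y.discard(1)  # {7, 75, 79, 90, 96}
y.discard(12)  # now {7, 75, 79, 90, 96}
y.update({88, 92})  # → {7, 75, 79, 88, 90, 92, 96}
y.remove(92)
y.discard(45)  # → {7, 75, 79, 88, 90, 96}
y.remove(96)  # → {7, 75, 79, 88, 90}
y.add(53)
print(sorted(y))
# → [7, 53, 75, 79, 88, 90]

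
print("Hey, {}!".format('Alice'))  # Hey, Alice!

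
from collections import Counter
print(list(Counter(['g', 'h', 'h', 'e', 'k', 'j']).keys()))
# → ['g', 'h', 'e', 'k', 'j']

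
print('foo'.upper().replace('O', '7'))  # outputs F77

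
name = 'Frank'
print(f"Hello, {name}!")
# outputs Hello, Frank!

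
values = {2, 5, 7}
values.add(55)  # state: {2, 5, 7, 55}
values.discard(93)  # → {2, 5, 7, 55}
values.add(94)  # {2, 5, 7, 55, 94}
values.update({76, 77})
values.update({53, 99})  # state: {2, 5, 7, 53, 55, 76, 77, 94, 99}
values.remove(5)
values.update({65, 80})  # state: {2, 7, 53, 55, 65, 76, 77, 80, 94, 99}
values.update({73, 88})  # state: {2, 7, 53, 55, 65, 73, 76, 77, 80, 88, 94, 99}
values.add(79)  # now {2, 7, 53, 55, 65, 73, 76, 77, 79, 80, 88, 94, 99}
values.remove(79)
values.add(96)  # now {2, 7, 53, 55, 65, 73, 76, 77, 80, 88, 94, 96, 99}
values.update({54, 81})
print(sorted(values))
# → [2, 7, 53, 54, 55, 65, 73, 76, 77, 80, 81, 88, 94, 96, 99]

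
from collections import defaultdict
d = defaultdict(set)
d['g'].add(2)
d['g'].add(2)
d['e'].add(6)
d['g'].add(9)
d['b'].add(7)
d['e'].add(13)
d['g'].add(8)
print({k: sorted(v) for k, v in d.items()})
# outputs {'g': [2, 8, 9], 'e': [6, 13], 'b': [7]}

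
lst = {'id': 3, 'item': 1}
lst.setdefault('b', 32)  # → 32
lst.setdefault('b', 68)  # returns 32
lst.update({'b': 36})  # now {'id': 3, 'item': 1, 'b': 36}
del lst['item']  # {'id': 3, 'b': 36}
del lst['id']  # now {'b': 36}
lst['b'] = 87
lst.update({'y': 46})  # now {'b': 87, 'y': 46}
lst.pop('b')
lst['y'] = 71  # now {'y': 71}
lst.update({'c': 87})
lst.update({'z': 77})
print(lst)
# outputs {'y': 71, 'c': 87, 'z': 77}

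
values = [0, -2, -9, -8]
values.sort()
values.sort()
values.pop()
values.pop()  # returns -2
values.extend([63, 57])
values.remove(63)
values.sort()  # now [-9, -8, 57]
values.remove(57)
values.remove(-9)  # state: [-8]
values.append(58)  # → [-8, 58]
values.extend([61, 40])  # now [-8, 58, 61, 40]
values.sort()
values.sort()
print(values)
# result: [-8, 40, 58, 61]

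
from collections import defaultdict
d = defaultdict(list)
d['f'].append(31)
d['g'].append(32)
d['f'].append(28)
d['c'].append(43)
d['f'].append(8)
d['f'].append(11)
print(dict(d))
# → {'f': [31, 28, 8, 11], 'g': [32], 'c': [43]}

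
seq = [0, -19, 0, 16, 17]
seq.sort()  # [-19, 0, 0, 16, 17]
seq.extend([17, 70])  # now [-19, 0, 0, 16, 17, 17, 70]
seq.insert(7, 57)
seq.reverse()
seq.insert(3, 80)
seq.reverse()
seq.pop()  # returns 57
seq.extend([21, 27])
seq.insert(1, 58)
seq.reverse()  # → [27, 21, 70, 17, 80, 17, 16, 0, 0, 58, -19]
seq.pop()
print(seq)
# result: [27, 21, 70, 17, 80, 17, 16, 0, 0, 58]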